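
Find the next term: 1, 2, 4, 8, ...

Ratios: 2 / 1 = 2.0
This is a geometric sequence with common ratio r = 2.
Next term = 8 * 2 = 16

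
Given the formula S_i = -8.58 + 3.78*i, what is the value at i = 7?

S_7 = -8.58 + 3.78*7 = -8.58 + 26.46 = 17.88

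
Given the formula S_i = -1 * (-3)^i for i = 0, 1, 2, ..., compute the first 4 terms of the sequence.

This is a geometric sequence.
i=0: S_0 = -1 * (-3)^0 = -1
i=1: S_1 = -1 * (-3)^1 = 3
i=2: S_2 = -1 * (-3)^2 = -9
i=3: S_3 = -1 * (-3)^3 = 27
The first 4 terms are: [-1, 3, -9, 27]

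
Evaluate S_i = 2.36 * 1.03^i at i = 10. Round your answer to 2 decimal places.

S_10 = 2.36 * 1.03^10 ≈ 2.36 * 1.3439 ≈ 3.17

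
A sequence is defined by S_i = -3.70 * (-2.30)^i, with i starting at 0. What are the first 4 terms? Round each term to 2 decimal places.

This is a geometric sequence.
i=0: S_0 = -3.7 * (-2.3)^0 = -3.7
i=1: S_1 = -3.7 * (-2.3)^1 = 8.51
i=2: S_2 = -3.7 * (-2.3)^2 ≈ -19.57
i=3: S_3 = -3.7 * (-2.3)^3 ≈ 45.02
The first 4 terms are: [-3.7, 8.51, -19.57, 45.02]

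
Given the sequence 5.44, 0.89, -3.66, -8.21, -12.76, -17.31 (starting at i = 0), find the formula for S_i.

Check differences: 0.89 - 5.44 = -4.55
-3.66 - 0.89 = -4.55
Common difference d = -4.55.
First term a = 5.44.
Formula: S_i = 5.44 - 4.55*i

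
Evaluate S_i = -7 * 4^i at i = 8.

S_8 = -7 * 4^8 = -7 * 65536 = -458752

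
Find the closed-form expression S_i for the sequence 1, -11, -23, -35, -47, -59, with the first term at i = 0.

Check differences: -11 - 1 = -12
-23 - -11 = -12
Common difference d = -12.
First term a = 1.
Formula: S_i = 1 - 12*i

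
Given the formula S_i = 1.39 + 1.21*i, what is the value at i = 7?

S_7 = 1.39 + 1.21*7 = 1.39 + 8.47 = 9.86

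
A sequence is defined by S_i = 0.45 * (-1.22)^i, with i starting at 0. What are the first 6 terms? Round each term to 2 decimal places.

This is a geometric sequence.
i=0: S_0 = 0.45 * (-1.22)^0 = 0.45
i=1: S_1 = 0.45 * (-1.22)^1 ≈ -0.55
i=2: S_2 = 0.45 * (-1.22)^2 ≈ 0.67
i=3: S_3 = 0.45 * (-1.22)^3 ≈ -0.82
i=4: S_4 = 0.45 * (-1.22)^4 ≈ 1.0
i=5: S_5 = 0.45 * (-1.22)^5 ≈ -1.22
The first 6 terms are: [0.45, -0.55, 0.67, -0.82, 1.0, -1.22]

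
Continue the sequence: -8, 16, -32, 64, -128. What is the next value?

Ratios: 16 / -8 = -2.0
This is a geometric sequence with common ratio r = -2.
Next term = -128 * -2 = 256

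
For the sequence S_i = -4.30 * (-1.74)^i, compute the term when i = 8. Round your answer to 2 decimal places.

S_8 = -4.3 * (-1.74)^8 ≈ -4.3 * 84.0222 ≈ -361.3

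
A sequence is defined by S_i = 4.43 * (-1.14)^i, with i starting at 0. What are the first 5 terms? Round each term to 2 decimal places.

This is a geometric sequence.
i=0: S_0 = 4.43 * (-1.14)^0 = 4.43
i=1: S_1 = 4.43 * (-1.14)^1 ≈ -5.05
i=2: S_2 = 4.43 * (-1.14)^2 ≈ 5.76
i=3: S_3 = 4.43 * (-1.14)^3 ≈ -6.56
i=4: S_4 = 4.43 * (-1.14)^4 ≈ 7.48
The first 5 terms are: [4.43, -5.05, 5.76, -6.56, 7.48]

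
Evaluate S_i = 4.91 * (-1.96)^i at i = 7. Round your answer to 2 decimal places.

S_7 = 4.91 * (-1.96)^7 ≈ 4.91 * -111.1201 ≈ -545.6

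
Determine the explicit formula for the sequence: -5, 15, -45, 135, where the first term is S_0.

Check ratios: 15 / -5 = -3.0
Common ratio r = -3.
First term a = -5.
Formula: S_i = -5 * (-3)^i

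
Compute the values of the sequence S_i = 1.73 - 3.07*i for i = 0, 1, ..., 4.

This is an arithmetic sequence.
i=0: S_0 = 1.73 + -3.07*0 = 1.73
i=1: S_1 = 1.73 + -3.07*1 = -1.34
i=2: S_2 = 1.73 + -3.07*2 = -4.41
i=3: S_3 = 1.73 + -3.07*3 = -7.48
i=4: S_4 = 1.73 + -3.07*4 = -10.55
The first 5 terms are: [1.73, -1.34, -4.41, -7.48, -10.55]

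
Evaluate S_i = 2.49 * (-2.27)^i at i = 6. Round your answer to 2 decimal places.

S_6 = 2.49 * (-2.27)^6 ≈ 2.49 * 136.8218 ≈ 340.69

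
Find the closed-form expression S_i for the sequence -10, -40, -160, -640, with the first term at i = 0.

Check ratios: -40 / -10 = 4.0
Common ratio r = 4.
First term a = -10.
Formula: S_i = -10 * 4^i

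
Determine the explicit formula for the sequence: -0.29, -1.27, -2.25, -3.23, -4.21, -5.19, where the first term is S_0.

Check differences: -1.27 - -0.29 = -0.98
-2.25 - -1.27 = -0.98
Common difference d = -0.98.
First term a = -0.29.
Formula: S_i = -0.29 - 0.98*i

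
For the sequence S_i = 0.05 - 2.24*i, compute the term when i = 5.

S_5 = 0.05 + -2.24*5 = 0.05 + -11.2 = -11.15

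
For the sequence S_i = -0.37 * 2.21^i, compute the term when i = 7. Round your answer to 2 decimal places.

S_7 = -0.37 * 2.21^7 ≈ -0.37 * 257.4814 ≈ -95.27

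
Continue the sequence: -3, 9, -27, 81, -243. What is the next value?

Ratios: 9 / -3 = -3.0
This is a geometric sequence with common ratio r = -3.
Next term = -243 * -3 = 729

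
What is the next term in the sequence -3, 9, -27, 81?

Ratios: 9 / -3 = -3.0
This is a geometric sequence with common ratio r = -3.
Next term = 81 * -3 = -243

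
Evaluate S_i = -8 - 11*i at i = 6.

S_6 = -8 + -11*6 = -8 + -66 = -74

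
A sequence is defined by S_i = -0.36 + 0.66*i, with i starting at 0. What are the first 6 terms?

This is an arithmetic sequence.
i=0: S_0 = -0.36 + 0.66*0 = -0.36
i=1: S_1 = -0.36 + 0.66*1 = 0.3
i=2: S_2 = -0.36 + 0.66*2 = 0.96
i=3: S_3 = -0.36 + 0.66*3 = 1.62
i=4: S_4 = -0.36 + 0.66*4 = 2.28
i=5: S_5 = -0.36 + 0.66*5 = 2.94
The first 6 terms are: [-0.36, 0.3, 0.96, 1.62, 2.28, 2.94]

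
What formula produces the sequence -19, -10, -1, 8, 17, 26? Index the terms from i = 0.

Check differences: -10 - -19 = 9
-1 - -10 = 9
Common difference d = 9.
First term a = -19.
Formula: S_i = -19 + 9*i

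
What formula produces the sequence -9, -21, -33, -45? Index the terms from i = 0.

Check differences: -21 - -9 = -12
-33 - -21 = -12
Common difference d = -12.
First term a = -9.
Formula: S_i = -9 - 12*i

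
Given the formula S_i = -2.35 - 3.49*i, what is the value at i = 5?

S_5 = -2.35 + -3.49*5 = -2.35 + -17.45 = -19.8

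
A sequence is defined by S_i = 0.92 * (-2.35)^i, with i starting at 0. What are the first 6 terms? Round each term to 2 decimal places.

This is a geometric sequence.
i=0: S_0 = 0.92 * (-2.35)^0 = 0.92
i=1: S_1 = 0.92 * (-2.35)^1 ≈ -2.16
i=2: S_2 = 0.92 * (-2.35)^2 ≈ 5.08
i=3: S_3 = 0.92 * (-2.35)^3 ≈ -11.94
i=4: S_4 = 0.92 * (-2.35)^4 ≈ 28.06
i=5: S_5 = 0.92 * (-2.35)^5 ≈ -65.94
The first 6 terms are: [0.92, -2.16, 5.08, -11.94, 28.06, -65.94]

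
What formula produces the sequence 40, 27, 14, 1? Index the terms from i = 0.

Check differences: 27 - 40 = -13
14 - 27 = -13
Common difference d = -13.
First term a = 40.
Formula: S_i = 40 - 13*i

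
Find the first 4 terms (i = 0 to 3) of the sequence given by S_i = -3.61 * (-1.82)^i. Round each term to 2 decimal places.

This is a geometric sequence.
i=0: S_0 = -3.61 * (-1.82)^0 = -3.61
i=1: S_1 = -3.61 * (-1.82)^1 ≈ 6.57
i=2: S_2 = -3.61 * (-1.82)^2 ≈ -11.96
i=3: S_3 = -3.61 * (-1.82)^3 ≈ 21.76
The first 4 terms are: [-3.61, 6.57, -11.96, 21.76]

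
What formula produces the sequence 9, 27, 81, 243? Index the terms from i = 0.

Check ratios: 27 / 9 = 3.0
Common ratio r = 3.
First term a = 9.
Formula: S_i = 9 * 3^i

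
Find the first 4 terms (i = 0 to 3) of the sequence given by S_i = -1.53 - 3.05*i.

This is an arithmetic sequence.
i=0: S_0 = -1.53 + -3.05*0 = -1.53
i=1: S_1 = -1.53 + -3.05*1 = -4.58
i=2: S_2 = -1.53 + -3.05*2 = -7.63
i=3: S_3 = -1.53 + -3.05*3 = -10.68
The first 4 terms are: [-1.53, -4.58, -7.63, -10.68]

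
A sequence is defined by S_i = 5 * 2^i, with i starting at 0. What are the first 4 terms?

This is a geometric sequence.
i=0: S_0 = 5 * 2^0 = 5
i=1: S_1 = 5 * 2^1 = 10
i=2: S_2 = 5 * 2^2 = 20
i=3: S_3 = 5 * 2^3 = 40
The first 4 terms are: [5, 10, 20, 40]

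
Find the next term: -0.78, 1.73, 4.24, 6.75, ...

Differences: 1.73 - -0.78 = 2.51
This is an arithmetic sequence with common difference d = 2.51.
Next term = 6.75 + 2.51 = 9.26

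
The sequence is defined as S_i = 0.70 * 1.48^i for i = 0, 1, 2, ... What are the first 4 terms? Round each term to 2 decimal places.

This is a geometric sequence.
i=0: S_0 = 0.7 * 1.48^0 = 0.7
i=1: S_1 = 0.7 * 1.48^1 ≈ 1.04
i=2: S_2 = 0.7 * 1.48^2 ≈ 1.53
i=3: S_3 = 0.7 * 1.48^3 ≈ 2.27
The first 4 terms are: [0.7, 1.04, 1.53, 2.27]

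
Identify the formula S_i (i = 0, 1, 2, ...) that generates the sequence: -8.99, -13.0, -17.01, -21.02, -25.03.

Check differences: -13.0 - -8.99 = -4.01
-17.01 - -13.0 = -4.01
Common difference d = -4.01.
First term a = -8.99.
Formula: S_i = -8.99 - 4.01*i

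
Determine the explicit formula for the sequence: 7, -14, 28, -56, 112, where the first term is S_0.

Check ratios: -14 / 7 = -2.0
Common ratio r = -2.
First term a = 7.
Formula: S_i = 7 * (-2)^i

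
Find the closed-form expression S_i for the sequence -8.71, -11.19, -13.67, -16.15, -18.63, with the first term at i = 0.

Check differences: -11.19 - -8.71 = -2.48
-13.67 - -11.19 = -2.48
Common difference d = -2.48.
First term a = -8.71.
Formula: S_i = -8.71 - 2.48*i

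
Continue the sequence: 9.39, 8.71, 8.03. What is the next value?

Differences: 8.71 - 9.39 = -0.68
This is an arithmetic sequence with common difference d = -0.68.
Next term = 8.03 + -0.68 = 7.35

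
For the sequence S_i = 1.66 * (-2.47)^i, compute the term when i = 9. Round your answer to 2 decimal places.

S_9 = 1.66 * (-2.47)^9 ≈ 1.66 * -3421.9415 ≈ -5680.42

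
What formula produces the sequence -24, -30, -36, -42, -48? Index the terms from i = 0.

Check differences: -30 - -24 = -6
-36 - -30 = -6
Common difference d = -6.
First term a = -24.
Formula: S_i = -24 - 6*i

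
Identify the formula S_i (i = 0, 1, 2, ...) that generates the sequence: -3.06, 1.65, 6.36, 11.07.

Check differences: 1.65 - -3.06 = 4.71
6.36 - 1.65 = 4.71
Common difference d = 4.71.
First term a = -3.06.
Formula: S_i = -3.06 + 4.71*i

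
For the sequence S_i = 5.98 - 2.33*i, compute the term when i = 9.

S_9 = 5.98 + -2.33*9 = 5.98 + -20.97 = -14.99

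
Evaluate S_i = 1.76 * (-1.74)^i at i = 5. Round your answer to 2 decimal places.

S_5 = 1.76 * (-1.74)^5 ≈ 1.76 * -15.9495 ≈ -28.07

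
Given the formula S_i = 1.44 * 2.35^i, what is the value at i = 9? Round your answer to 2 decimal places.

S_9 = 1.44 * 2.35^9 ≈ 1.44 * 2185.8017 ≈ 3147.55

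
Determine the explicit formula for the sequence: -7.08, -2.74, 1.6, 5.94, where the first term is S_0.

Check differences: -2.74 - -7.08 = 4.34
1.6 - -2.74 = 4.34
Common difference d = 4.34.
First term a = -7.08.
Formula: S_i = -7.08 + 4.34*i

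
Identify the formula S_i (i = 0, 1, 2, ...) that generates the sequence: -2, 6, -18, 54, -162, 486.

Check ratios: 6 / -2 = -3.0
Common ratio r = -3.
First term a = -2.
Formula: S_i = -2 * (-3)^i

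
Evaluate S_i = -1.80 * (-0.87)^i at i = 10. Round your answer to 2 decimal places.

S_10 = -1.8 * (-0.87)^10 ≈ -1.8 * 0.2484 ≈ -0.45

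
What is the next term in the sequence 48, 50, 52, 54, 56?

Differences: 50 - 48 = 2
This is an arithmetic sequence with common difference d = 2.
Next term = 56 + 2 = 58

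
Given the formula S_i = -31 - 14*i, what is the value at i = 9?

S_9 = -31 + -14*9 = -31 + -126 = -157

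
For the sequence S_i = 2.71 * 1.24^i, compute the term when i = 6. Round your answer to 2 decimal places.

S_6 = 2.71 * 1.24^6 ≈ 2.71 * 3.6352 ≈ 9.85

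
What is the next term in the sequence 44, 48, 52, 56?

Differences: 48 - 44 = 4
This is an arithmetic sequence with common difference d = 4.
Next term = 56 + 4 = 60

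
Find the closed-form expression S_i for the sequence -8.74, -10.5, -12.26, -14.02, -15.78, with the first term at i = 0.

Check differences: -10.5 - -8.74 = -1.76
-12.26 - -10.5 = -1.76
Common difference d = -1.76.
First term a = -8.74.
Formula: S_i = -8.74 - 1.76*i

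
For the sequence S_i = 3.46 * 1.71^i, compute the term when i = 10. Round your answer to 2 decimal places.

S_10 = 3.46 * 1.71^10 ≈ 3.46 * 213.7771 ≈ 739.67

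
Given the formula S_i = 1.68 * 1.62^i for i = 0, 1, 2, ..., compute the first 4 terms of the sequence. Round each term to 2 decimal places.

This is a geometric sequence.
i=0: S_0 = 1.68 * 1.62^0 = 1.68
i=1: S_1 = 1.68 * 1.62^1 ≈ 2.72
i=2: S_2 = 1.68 * 1.62^2 ≈ 4.41
i=3: S_3 = 1.68 * 1.62^3 ≈ 7.14
The first 4 terms are: [1.68, 2.72, 4.41, 7.14]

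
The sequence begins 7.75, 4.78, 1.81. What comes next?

Differences: 4.78 - 7.75 = -2.97
This is an arithmetic sequence with common difference d = -2.97.
Next term = 1.81 + -2.97 = -1.16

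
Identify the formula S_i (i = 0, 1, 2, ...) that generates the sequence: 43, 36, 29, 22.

Check differences: 36 - 43 = -7
29 - 36 = -7
Common difference d = -7.
First term a = 43.
Formula: S_i = 43 - 7*i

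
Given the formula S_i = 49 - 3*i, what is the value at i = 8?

S_8 = 49 + -3*8 = 49 + -24 = 25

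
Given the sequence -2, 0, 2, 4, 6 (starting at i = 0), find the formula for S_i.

Check differences: 0 - -2 = 2
2 - 0 = 2
Common difference d = 2.
First term a = -2.
Formula: S_i = -2 + 2*i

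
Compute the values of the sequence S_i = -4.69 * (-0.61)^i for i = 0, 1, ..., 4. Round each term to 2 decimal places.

This is a geometric sequence.
i=0: S_0 = -4.69 * (-0.61)^0 = -4.69
i=1: S_1 = -4.69 * (-0.61)^1 ≈ 2.86
i=2: S_2 = -4.69 * (-0.61)^2 ≈ -1.75
i=3: S_3 = -4.69 * (-0.61)^3 ≈ 1.06
i=4: S_4 = -4.69 * (-0.61)^4 ≈ -0.65
The first 5 terms are: [-4.69, 2.86, -1.75, 1.06, -0.65]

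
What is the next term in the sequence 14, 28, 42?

Differences: 28 - 14 = 14
This is an arithmetic sequence with common difference d = 14.
Next term = 42 + 14 = 56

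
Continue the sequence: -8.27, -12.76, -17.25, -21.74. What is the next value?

Differences: -12.76 - -8.27 = -4.49
This is an arithmetic sequence with common difference d = -4.49.
Next term = -21.74 + -4.49 = -26.23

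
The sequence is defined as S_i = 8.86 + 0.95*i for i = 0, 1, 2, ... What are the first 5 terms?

This is an arithmetic sequence.
i=0: S_0 = 8.86 + 0.95*0 = 8.86
i=1: S_1 = 8.86 + 0.95*1 = 9.81
i=2: S_2 = 8.86 + 0.95*2 = 10.76
i=3: S_3 = 8.86 + 0.95*3 = 11.71
i=4: S_4 = 8.86 + 0.95*4 = 12.66
The first 5 terms are: [8.86, 9.81, 10.76, 11.71, 12.66]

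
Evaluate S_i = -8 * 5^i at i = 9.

S_9 = -8 * 5^9 = -8 * 1953125 = -15625000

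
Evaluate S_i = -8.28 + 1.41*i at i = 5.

S_5 = -8.28 + 1.41*5 = -8.28 + 7.05 = -1.23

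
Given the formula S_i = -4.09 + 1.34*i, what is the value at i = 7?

S_7 = -4.09 + 1.34*7 = -4.09 + 9.38 = 5.29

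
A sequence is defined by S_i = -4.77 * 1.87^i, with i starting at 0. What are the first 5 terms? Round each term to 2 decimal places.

This is a geometric sequence.
i=0: S_0 = -4.77 * 1.87^0 = -4.77
i=1: S_1 = -4.77 * 1.87^1 ≈ -8.92
i=2: S_2 = -4.77 * 1.87^2 ≈ -16.68
i=3: S_3 = -4.77 * 1.87^3 ≈ -31.19
i=4: S_4 = -4.77 * 1.87^4 ≈ -58.33
The first 5 terms are: [-4.77, -8.92, -16.68, -31.19, -58.33]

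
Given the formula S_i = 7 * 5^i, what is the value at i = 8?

S_8 = 7 * 5^8 = 7 * 390625 = 2734375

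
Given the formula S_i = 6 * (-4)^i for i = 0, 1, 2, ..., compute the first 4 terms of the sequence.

This is a geometric sequence.
i=0: S_0 = 6 * (-4)^0 = 6
i=1: S_1 = 6 * (-4)^1 = -24
i=2: S_2 = 6 * (-4)^2 = 96
i=3: S_3 = 6 * (-4)^3 = -384
The first 4 terms are: [6, -24, 96, -384]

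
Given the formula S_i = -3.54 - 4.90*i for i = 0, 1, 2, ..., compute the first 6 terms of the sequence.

This is an arithmetic sequence.
i=0: S_0 = -3.54 + -4.9*0 = -3.54
i=1: S_1 = -3.54 + -4.9*1 = -8.44
i=2: S_2 = -3.54 + -4.9*2 = -13.34
i=3: S_3 = -3.54 + -4.9*3 = -18.24
i=4: S_4 = -3.54 + -4.9*4 = -23.14
i=5: S_5 = -3.54 + -4.9*5 = -28.04
The first 6 terms are: [-3.54, -8.44, -13.34, -18.24, -23.14, -28.04]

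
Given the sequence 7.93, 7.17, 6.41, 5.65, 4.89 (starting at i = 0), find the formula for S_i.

Check differences: 7.17 - 7.93 = -0.76
6.41 - 7.17 = -0.76
Common difference d = -0.76.
First term a = 7.93.
Formula: S_i = 7.93 - 0.76*i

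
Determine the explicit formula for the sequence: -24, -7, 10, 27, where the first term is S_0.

Check differences: -7 - -24 = 17
10 - -7 = 17
Common difference d = 17.
First term a = -24.
Formula: S_i = -24 + 17*i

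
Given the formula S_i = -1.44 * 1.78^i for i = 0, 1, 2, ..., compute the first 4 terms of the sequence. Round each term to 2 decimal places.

This is a geometric sequence.
i=0: S_0 = -1.44 * 1.78^0 = -1.44
i=1: S_1 = -1.44 * 1.78^1 ≈ -2.56
i=2: S_2 = -1.44 * 1.78^2 ≈ -4.56
i=3: S_3 = -1.44 * 1.78^3 ≈ -8.12
The first 4 terms are: [-1.44, -2.56, -4.56, -8.12]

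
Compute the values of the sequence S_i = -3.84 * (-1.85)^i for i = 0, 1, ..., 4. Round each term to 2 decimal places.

This is a geometric sequence.
i=0: S_0 = -3.84 * (-1.85)^0 = -3.84
i=1: S_1 = -3.84 * (-1.85)^1 ≈ 7.1
i=2: S_2 = -3.84 * (-1.85)^2 ≈ -13.14
i=3: S_3 = -3.84 * (-1.85)^3 ≈ 24.31
i=4: S_4 = -3.84 * (-1.85)^4 ≈ -44.98
The first 5 terms are: [-3.84, 7.1, -13.14, 24.31, -44.98]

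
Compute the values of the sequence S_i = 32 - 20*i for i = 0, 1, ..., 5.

This is an arithmetic sequence.
i=0: S_0 = 32 + -20*0 = 32
i=1: S_1 = 32 + -20*1 = 12
i=2: S_2 = 32 + -20*2 = -8
i=3: S_3 = 32 + -20*3 = -28
i=4: S_4 = 32 + -20*4 = -48
i=5: S_5 = 32 + -20*5 = -68
The first 6 terms are: [32, 12, -8, -28, -48, -68]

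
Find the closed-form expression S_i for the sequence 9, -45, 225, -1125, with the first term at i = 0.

Check ratios: -45 / 9 = -5.0
Common ratio r = -5.
First term a = 9.
Formula: S_i = 9 * (-5)^i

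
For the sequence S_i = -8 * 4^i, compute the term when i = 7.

S_7 = -8 * 4^7 = -8 * 16384 = -131072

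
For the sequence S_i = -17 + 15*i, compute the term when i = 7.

S_7 = -17 + 15*7 = -17 + 105 = 88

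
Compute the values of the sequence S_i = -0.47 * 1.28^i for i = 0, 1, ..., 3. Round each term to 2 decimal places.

This is a geometric sequence.
i=0: S_0 = -0.47 * 1.28^0 = -0.47
i=1: S_1 = -0.47 * 1.28^1 ≈ -0.6
i=2: S_2 = -0.47 * 1.28^2 ≈ -0.77
i=3: S_3 = -0.47 * 1.28^3 ≈ -0.99
The first 4 terms are: [-0.47, -0.6, -0.77, -0.99]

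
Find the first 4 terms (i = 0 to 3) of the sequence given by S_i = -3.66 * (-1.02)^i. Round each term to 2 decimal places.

This is a geometric sequence.
i=0: S_0 = -3.66 * (-1.02)^0 = -3.66
i=1: S_1 = -3.66 * (-1.02)^1 ≈ 3.73
i=2: S_2 = -3.66 * (-1.02)^2 ≈ -3.81
i=3: S_3 = -3.66 * (-1.02)^3 ≈ 3.88
The first 4 terms are: [-3.66, 3.73, -3.81, 3.88]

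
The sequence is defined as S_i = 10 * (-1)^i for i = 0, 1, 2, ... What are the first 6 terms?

This is a geometric sequence.
i=0: S_0 = 10 * (-1)^0 = 10
i=1: S_1 = 10 * (-1)^1 = -10
i=2: S_2 = 10 * (-1)^2 = 10
i=3: S_3 = 10 * (-1)^3 = -10
i=4: S_4 = 10 * (-1)^4 = 10
i=5: S_5 = 10 * (-1)^5 = -10
The first 6 terms are: [10, -10, 10, -10, 10, -10]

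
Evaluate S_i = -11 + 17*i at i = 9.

S_9 = -11 + 17*9 = -11 + 153 = 142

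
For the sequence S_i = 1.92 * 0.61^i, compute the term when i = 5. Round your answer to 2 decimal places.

S_5 = 1.92 * 0.61^5 ≈ 1.92 * 0.0845 ≈ 0.16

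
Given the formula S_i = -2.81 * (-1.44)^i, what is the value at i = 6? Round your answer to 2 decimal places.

S_6 = -2.81 * (-1.44)^6 ≈ -2.81 * 8.9161 ≈ -25.05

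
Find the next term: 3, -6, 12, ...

Ratios: -6 / 3 = -2.0
This is a geometric sequence with common ratio r = -2.
Next term = 12 * -2 = -24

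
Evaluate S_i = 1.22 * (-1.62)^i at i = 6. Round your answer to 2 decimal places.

S_6 = 1.22 * (-1.62)^6 ≈ 1.22 * 18.0755 ≈ 22.05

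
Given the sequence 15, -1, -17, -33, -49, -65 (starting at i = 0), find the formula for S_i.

Check differences: -1 - 15 = -16
-17 - -1 = -16
Common difference d = -16.
First term a = 15.
Formula: S_i = 15 - 16*i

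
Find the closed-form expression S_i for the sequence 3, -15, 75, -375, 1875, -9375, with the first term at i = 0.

Check ratios: -15 / 3 = -5.0
Common ratio r = -5.
First term a = 3.
Formula: S_i = 3 * (-5)^i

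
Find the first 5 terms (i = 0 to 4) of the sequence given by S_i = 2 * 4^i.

This is a geometric sequence.
i=0: S_0 = 2 * 4^0 = 2
i=1: S_1 = 2 * 4^1 = 8
i=2: S_2 = 2 * 4^2 = 32
i=3: S_3 = 2 * 4^3 = 128
i=4: S_4 = 2 * 4^4 = 512
The first 5 terms are: [2, 8, 32, 128, 512]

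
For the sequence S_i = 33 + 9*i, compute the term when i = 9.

S_9 = 33 + 9*9 = 33 + 81 = 114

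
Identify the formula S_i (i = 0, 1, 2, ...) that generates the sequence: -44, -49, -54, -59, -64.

Check differences: -49 - -44 = -5
-54 - -49 = -5
Common difference d = -5.
First term a = -44.
Formula: S_i = -44 - 5*i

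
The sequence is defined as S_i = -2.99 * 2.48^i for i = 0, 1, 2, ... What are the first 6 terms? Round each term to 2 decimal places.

This is a geometric sequence.
i=0: S_0 = -2.99 * 2.48^0 = -2.99
i=1: S_1 = -2.99 * 2.48^1 ≈ -7.42
i=2: S_2 = -2.99 * 2.48^2 ≈ -18.39
i=3: S_3 = -2.99 * 2.48^3 ≈ -45.61
i=4: S_4 = -2.99 * 2.48^4 ≈ -113.1
i=5: S_5 = -2.99 * 2.48^5 ≈ -280.5
The first 6 terms are: [-2.99, -7.42, -18.39, -45.61, -113.1, -280.5]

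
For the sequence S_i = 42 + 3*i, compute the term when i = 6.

S_6 = 42 + 3*6 = 42 + 18 = 60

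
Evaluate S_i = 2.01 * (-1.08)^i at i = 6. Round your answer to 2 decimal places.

S_6 = 2.01 * (-1.08)^6 ≈ 2.01 * 1.5869 ≈ 3.19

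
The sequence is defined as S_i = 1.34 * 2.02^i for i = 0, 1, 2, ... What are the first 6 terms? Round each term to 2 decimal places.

This is a geometric sequence.
i=0: S_0 = 1.34 * 2.02^0 = 1.34
i=1: S_1 = 1.34 * 2.02^1 ≈ 2.71
i=2: S_2 = 1.34 * 2.02^2 ≈ 5.47
i=3: S_3 = 1.34 * 2.02^3 ≈ 11.04
i=4: S_4 = 1.34 * 2.02^4 ≈ 22.31
i=5: S_5 = 1.34 * 2.02^5 ≈ 45.07
The first 6 terms are: [1.34, 2.71, 5.47, 11.04, 22.31, 45.07]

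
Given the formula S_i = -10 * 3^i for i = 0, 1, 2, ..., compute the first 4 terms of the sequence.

This is a geometric sequence.
i=0: S_0 = -10 * 3^0 = -10
i=1: S_1 = -10 * 3^1 = -30
i=2: S_2 = -10 * 3^2 = -90
i=3: S_3 = -10 * 3^3 = -270
The first 4 terms are: [-10, -30, -90, -270]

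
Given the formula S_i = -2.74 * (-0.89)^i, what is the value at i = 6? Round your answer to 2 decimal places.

S_6 = -2.74 * (-0.89)^6 ≈ -2.74 * 0.497 ≈ -1.36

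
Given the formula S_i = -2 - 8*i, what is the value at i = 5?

S_5 = -2 + -8*5 = -2 + -40 = -42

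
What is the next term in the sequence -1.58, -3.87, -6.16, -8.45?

Differences: -3.87 - -1.58 = -2.29
This is an arithmetic sequence with common difference d = -2.29.
Next term = -8.45 + -2.29 = -10.74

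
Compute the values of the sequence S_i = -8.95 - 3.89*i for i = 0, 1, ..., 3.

This is an arithmetic sequence.
i=0: S_0 = -8.95 + -3.89*0 = -8.95
i=1: S_1 = -8.95 + -3.89*1 = -12.84
i=2: S_2 = -8.95 + -3.89*2 = -16.73
i=3: S_3 = -8.95 + -3.89*3 = -20.62
The first 4 terms are: [-8.95, -12.84, -16.73, -20.62]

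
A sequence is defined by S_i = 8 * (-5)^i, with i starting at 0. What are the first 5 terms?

This is a geometric sequence.
i=0: S_0 = 8 * (-5)^0 = 8
i=1: S_1 = 8 * (-5)^1 = -40
i=2: S_2 = 8 * (-5)^2 = 200
i=3: S_3 = 8 * (-5)^3 = -1000
i=4: S_4 = 8 * (-5)^4 = 5000
The first 5 terms are: [8, -40, 200, -1000, 5000]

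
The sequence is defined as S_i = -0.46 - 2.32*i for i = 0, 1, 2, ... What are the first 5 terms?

This is an arithmetic sequence.
i=0: S_0 = -0.46 + -2.32*0 = -0.46
i=1: S_1 = -0.46 + -2.32*1 = -2.78
i=2: S_2 = -0.46 + -2.32*2 = -5.1
i=3: S_3 = -0.46 + -2.32*3 = -7.42
i=4: S_4 = -0.46 + -2.32*4 = -9.74
The first 5 terms are: [-0.46, -2.78, -5.1, -7.42, -9.74]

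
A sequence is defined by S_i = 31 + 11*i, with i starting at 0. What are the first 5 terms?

This is an arithmetic sequence.
i=0: S_0 = 31 + 11*0 = 31
i=1: S_1 = 31 + 11*1 = 42
i=2: S_2 = 31 + 11*2 = 53
i=3: S_3 = 31 + 11*3 = 64
i=4: S_4 = 31 + 11*4 = 75
The first 5 terms are: [31, 42, 53, 64, 75]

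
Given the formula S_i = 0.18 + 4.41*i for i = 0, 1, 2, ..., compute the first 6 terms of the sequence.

This is an arithmetic sequence.
i=0: S_0 = 0.18 + 4.41*0 = 0.18
i=1: S_1 = 0.18 + 4.41*1 = 4.59
i=2: S_2 = 0.18 + 4.41*2 = 9.0
i=3: S_3 = 0.18 + 4.41*3 = 13.41
i=4: S_4 = 0.18 + 4.41*4 = 17.82
i=5: S_5 = 0.18 + 4.41*5 = 22.23
The first 6 terms are: [0.18, 4.59, 9.0, 13.41, 17.82, 22.23]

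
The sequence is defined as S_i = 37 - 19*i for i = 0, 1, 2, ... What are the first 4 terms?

This is an arithmetic sequence.
i=0: S_0 = 37 + -19*0 = 37
i=1: S_1 = 37 + -19*1 = 18
i=2: S_2 = 37 + -19*2 = -1
i=3: S_3 = 37 + -19*3 = -20
The first 4 terms are: [37, 18, -1, -20]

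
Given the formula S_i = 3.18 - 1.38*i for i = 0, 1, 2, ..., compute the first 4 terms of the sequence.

This is an arithmetic sequence.
i=0: S_0 = 3.18 + -1.38*0 = 3.18
i=1: S_1 = 3.18 + -1.38*1 = 1.8
i=2: S_2 = 3.18 + -1.38*2 = 0.42
i=3: S_3 = 3.18 + -1.38*3 = -0.96
The first 4 terms are: [3.18, 1.8, 0.42, -0.96]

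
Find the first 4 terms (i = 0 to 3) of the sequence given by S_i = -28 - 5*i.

This is an arithmetic sequence.
i=0: S_0 = -28 + -5*0 = -28
i=1: S_1 = -28 + -5*1 = -33
i=2: S_2 = -28 + -5*2 = -38
i=3: S_3 = -28 + -5*3 = -43
The first 4 terms are: [-28, -33, -38, -43]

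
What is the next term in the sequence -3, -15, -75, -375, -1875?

Ratios: -15 / -3 = 5.0
This is a geometric sequence with common ratio r = 5.
Next term = -1875 * 5 = -9375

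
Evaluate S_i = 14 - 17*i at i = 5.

S_5 = 14 + -17*5 = 14 + -85 = -71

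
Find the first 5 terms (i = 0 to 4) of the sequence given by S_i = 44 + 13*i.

This is an arithmetic sequence.
i=0: S_0 = 44 + 13*0 = 44
i=1: S_1 = 44 + 13*1 = 57
i=2: S_2 = 44 + 13*2 = 70
i=3: S_3 = 44 + 13*3 = 83
i=4: S_4 = 44 + 13*4 = 96
The first 5 terms are: [44, 57, 70, 83, 96]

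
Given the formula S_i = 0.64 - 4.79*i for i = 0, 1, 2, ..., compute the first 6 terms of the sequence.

This is an arithmetic sequence.
i=0: S_0 = 0.64 + -4.79*0 = 0.64
i=1: S_1 = 0.64 + -4.79*1 = -4.15
i=2: S_2 = 0.64 + -4.79*2 = -8.94
i=3: S_3 = 0.64 + -4.79*3 = -13.73
i=4: S_4 = 0.64 + -4.79*4 = -18.52
i=5: S_5 = 0.64 + -4.79*5 = -23.31
The first 6 terms are: [0.64, -4.15, -8.94, -13.73, -18.52, -23.31]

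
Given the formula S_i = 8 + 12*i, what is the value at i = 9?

S_9 = 8 + 12*9 = 8 + 108 = 116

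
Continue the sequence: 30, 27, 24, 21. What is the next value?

Differences: 27 - 30 = -3
This is an arithmetic sequence with common difference d = -3.
Next term = 21 + -3 = 18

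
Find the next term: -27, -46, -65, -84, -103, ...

Differences: -46 - -27 = -19
This is an arithmetic sequence with common difference d = -19.
Next term = -103 + -19 = -122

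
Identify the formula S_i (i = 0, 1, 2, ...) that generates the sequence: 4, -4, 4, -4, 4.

Check ratios: -4 / 4 = -1.0
Common ratio r = -1.
First term a = 4.
Formula: S_i = 4 * (-1)^i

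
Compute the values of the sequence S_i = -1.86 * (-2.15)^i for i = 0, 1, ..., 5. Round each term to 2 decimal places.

This is a geometric sequence.
i=0: S_0 = -1.86 * (-2.15)^0 = -1.86
i=1: S_1 = -1.86 * (-2.15)^1 ≈ 4.0
i=2: S_2 = -1.86 * (-2.15)^2 ≈ -8.6
i=3: S_3 = -1.86 * (-2.15)^3 ≈ 18.49
i=4: S_4 = -1.86 * (-2.15)^4 ≈ -39.74
i=5: S_5 = -1.86 * (-2.15)^5 ≈ 85.45
The first 6 terms are: [-1.86, 4.0, -8.6, 18.49, -39.74, 85.45]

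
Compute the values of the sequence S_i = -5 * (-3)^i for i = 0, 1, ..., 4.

This is a geometric sequence.
i=0: S_0 = -5 * (-3)^0 = -5
i=1: S_1 = -5 * (-3)^1 = 15
i=2: S_2 = -5 * (-3)^2 = -45
i=3: S_3 = -5 * (-3)^3 = 135
i=4: S_4 = -5 * (-3)^4 = -405
The first 5 terms are: [-5, 15, -45, 135, -405]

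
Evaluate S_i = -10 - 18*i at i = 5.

S_5 = -10 + -18*5 = -10 + -90 = -100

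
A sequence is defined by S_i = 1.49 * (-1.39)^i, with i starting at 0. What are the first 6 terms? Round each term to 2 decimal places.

This is a geometric sequence.
i=0: S_0 = 1.49 * (-1.39)^0 = 1.49
i=1: S_1 = 1.49 * (-1.39)^1 ≈ -2.07
i=2: S_2 = 1.49 * (-1.39)^2 ≈ 2.88
i=3: S_3 = 1.49 * (-1.39)^3 ≈ -4.0
i=4: S_4 = 1.49 * (-1.39)^4 ≈ 5.56
i=5: S_5 = 1.49 * (-1.39)^5 ≈ -7.73
The first 6 terms are: [1.49, -2.07, 2.88, -4.0, 5.56, -7.73]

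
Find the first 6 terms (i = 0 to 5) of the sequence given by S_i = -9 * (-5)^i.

This is a geometric sequence.
i=0: S_0 = -9 * (-5)^0 = -9
i=1: S_1 = -9 * (-5)^1 = 45
i=2: S_2 = -9 * (-5)^2 = -225
i=3: S_3 = -9 * (-5)^3 = 1125
i=4: S_4 = -9 * (-5)^4 = -5625
i=5: S_5 = -9 * (-5)^5 = 28125
The first 6 terms are: [-9, 45, -225, 1125, -5625, 28125]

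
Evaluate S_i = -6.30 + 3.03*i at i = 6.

S_6 = -6.3 + 3.03*6 = -6.3 + 18.18 = 11.88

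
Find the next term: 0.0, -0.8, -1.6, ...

Differences: -0.8 - 0.0 = -0.8
This is an arithmetic sequence with common difference d = -0.8.
Next term = -1.6 + -0.8 = -2.4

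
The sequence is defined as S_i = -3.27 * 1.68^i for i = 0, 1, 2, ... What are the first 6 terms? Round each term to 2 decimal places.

This is a geometric sequence.
i=0: S_0 = -3.27 * 1.68^0 = -3.27
i=1: S_1 = -3.27 * 1.68^1 ≈ -5.49
i=2: S_2 = -3.27 * 1.68^2 ≈ -9.23
i=3: S_3 = -3.27 * 1.68^3 ≈ -15.51
i=4: S_4 = -3.27 * 1.68^4 ≈ -26.05
i=5: S_5 = -3.27 * 1.68^5 ≈ -43.76
The first 6 terms are: [-3.27, -5.49, -9.23, -15.51, -26.05, -43.76]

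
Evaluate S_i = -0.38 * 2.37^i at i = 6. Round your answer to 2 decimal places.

S_6 = -0.38 * 2.37^6 ≈ -0.38 * 177.2108 ≈ -67.34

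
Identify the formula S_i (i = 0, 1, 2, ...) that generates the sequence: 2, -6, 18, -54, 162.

Check ratios: -6 / 2 = -3.0
Common ratio r = -3.
First term a = 2.
Formula: S_i = 2 * (-3)^i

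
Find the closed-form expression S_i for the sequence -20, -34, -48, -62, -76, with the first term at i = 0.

Check differences: -34 - -20 = -14
-48 - -34 = -14
Common difference d = -14.
First term a = -20.
Formula: S_i = -20 - 14*i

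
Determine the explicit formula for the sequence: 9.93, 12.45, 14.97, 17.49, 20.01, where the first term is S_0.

Check differences: 12.45 - 9.93 = 2.52
14.97 - 12.45 = 2.52
Common difference d = 2.52.
First term a = 9.93.
Formula: S_i = 9.93 + 2.52*i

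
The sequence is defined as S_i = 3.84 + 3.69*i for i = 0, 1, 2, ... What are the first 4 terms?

This is an arithmetic sequence.
i=0: S_0 = 3.84 + 3.69*0 = 3.84
i=1: S_1 = 3.84 + 3.69*1 = 7.53
i=2: S_2 = 3.84 + 3.69*2 = 11.22
i=3: S_3 = 3.84 + 3.69*3 = 14.91
The first 4 terms are: [3.84, 7.53, 11.22, 14.91]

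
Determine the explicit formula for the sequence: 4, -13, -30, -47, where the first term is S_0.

Check differences: -13 - 4 = -17
-30 - -13 = -17
Common difference d = -17.
First term a = 4.
Formula: S_i = 4 - 17*i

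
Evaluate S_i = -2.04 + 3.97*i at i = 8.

S_8 = -2.04 + 3.97*8 = -2.04 + 31.76 = 29.72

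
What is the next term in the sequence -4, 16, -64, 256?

Ratios: 16 / -4 = -4.0
This is a geometric sequence with common ratio r = -4.
Next term = 256 * -4 = -1024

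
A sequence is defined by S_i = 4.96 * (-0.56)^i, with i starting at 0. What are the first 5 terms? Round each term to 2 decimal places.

This is a geometric sequence.
i=0: S_0 = 4.96 * (-0.56)^0 = 4.96
i=1: S_1 = 4.96 * (-0.56)^1 ≈ -2.78
i=2: S_2 = 4.96 * (-0.56)^2 ≈ 1.56
i=3: S_3 = 4.96 * (-0.56)^3 ≈ -0.87
i=4: S_4 = 4.96 * (-0.56)^4 ≈ 0.49
The first 5 terms are: [4.96, -2.78, 1.56, -0.87, 0.49]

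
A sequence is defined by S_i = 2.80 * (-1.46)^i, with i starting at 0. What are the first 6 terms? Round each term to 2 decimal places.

This is a geometric sequence.
i=0: S_0 = 2.8 * (-1.46)^0 = 2.8
i=1: S_1 = 2.8 * (-1.46)^1 ≈ -4.09
i=2: S_2 = 2.8 * (-1.46)^2 ≈ 5.97
i=3: S_3 = 2.8 * (-1.46)^3 ≈ -8.71
i=4: S_4 = 2.8 * (-1.46)^4 ≈ 12.72
i=5: S_5 = 2.8 * (-1.46)^5 ≈ -18.57
The first 6 terms are: [2.8, -4.09, 5.97, -8.71, 12.72, -18.57]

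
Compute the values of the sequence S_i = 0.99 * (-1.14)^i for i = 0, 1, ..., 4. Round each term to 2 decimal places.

This is a geometric sequence.
i=0: S_0 = 0.99 * (-1.14)^0 = 0.99
i=1: S_1 = 0.99 * (-1.14)^1 ≈ -1.13
i=2: S_2 = 0.99 * (-1.14)^2 ≈ 1.29
i=3: S_3 = 0.99 * (-1.14)^3 ≈ -1.47
i=4: S_4 = 0.99 * (-1.14)^4 ≈ 1.67
The first 5 terms are: [0.99, -1.13, 1.29, -1.47, 1.67]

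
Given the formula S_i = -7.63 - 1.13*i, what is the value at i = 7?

S_7 = -7.63 + -1.13*7 = -7.63 + -7.91 = -15.54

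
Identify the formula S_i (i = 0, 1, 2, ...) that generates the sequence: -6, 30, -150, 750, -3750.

Check ratios: 30 / -6 = -5.0
Common ratio r = -5.
First term a = -6.
Formula: S_i = -6 * (-5)^i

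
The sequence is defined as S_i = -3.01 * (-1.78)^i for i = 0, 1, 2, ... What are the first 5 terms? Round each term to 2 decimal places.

This is a geometric sequence.
i=0: S_0 = -3.01 * (-1.78)^0 = -3.01
i=1: S_1 = -3.01 * (-1.78)^1 ≈ 5.36
i=2: S_2 = -3.01 * (-1.78)^2 ≈ -9.54
i=3: S_3 = -3.01 * (-1.78)^3 ≈ 16.98
i=4: S_4 = -3.01 * (-1.78)^4 ≈ -30.22
The first 5 terms are: [-3.01, 5.36, -9.54, 16.98, -30.22]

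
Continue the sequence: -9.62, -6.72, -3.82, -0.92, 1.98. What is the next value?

Differences: -6.72 - -9.62 = 2.9
This is an arithmetic sequence with common difference d = 2.9.
Next term = 1.98 + 2.9 = 4.88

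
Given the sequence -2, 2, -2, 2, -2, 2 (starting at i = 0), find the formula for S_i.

Check ratios: 2 / -2 = -1.0
Common ratio r = -1.
First term a = -2.
Formula: S_i = -2 * (-1)^i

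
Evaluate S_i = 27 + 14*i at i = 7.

S_7 = 27 + 14*7 = 27 + 98 = 125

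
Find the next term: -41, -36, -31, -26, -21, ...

Differences: -36 - -41 = 5
This is an arithmetic sequence with common difference d = 5.
Next term = -21 + 5 = -16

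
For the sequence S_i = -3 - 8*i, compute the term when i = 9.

S_9 = -3 + -8*9 = -3 + -72 = -75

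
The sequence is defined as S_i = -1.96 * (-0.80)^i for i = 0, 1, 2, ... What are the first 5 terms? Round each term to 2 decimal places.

This is a geometric sequence.
i=0: S_0 = -1.96 * (-0.8)^0 = -1.96
i=1: S_1 = -1.96 * (-0.8)^1 ≈ 1.57
i=2: S_2 = -1.96 * (-0.8)^2 ≈ -1.25
i=3: S_3 = -1.96 * (-0.8)^3 ≈ 1.0
i=4: S_4 = -1.96 * (-0.8)^4 ≈ -0.8
The first 5 terms are: [-1.96, 1.57, -1.25, 1.0, -0.8]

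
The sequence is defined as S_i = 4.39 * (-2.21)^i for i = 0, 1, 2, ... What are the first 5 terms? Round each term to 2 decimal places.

This is a geometric sequence.
i=0: S_0 = 4.39 * (-2.21)^0 = 4.39
i=1: S_1 = 4.39 * (-2.21)^1 ≈ -9.7
i=2: S_2 = 4.39 * (-2.21)^2 ≈ 21.44
i=3: S_3 = 4.39 * (-2.21)^3 ≈ -47.39
i=4: S_4 = 4.39 * (-2.21)^4 ≈ 104.72
The first 5 terms are: [4.39, -9.7, 21.44, -47.39, 104.72]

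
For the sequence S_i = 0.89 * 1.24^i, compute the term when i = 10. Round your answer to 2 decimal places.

S_10 = 0.89 * 1.24^10 ≈ 0.89 * 8.5944 ≈ 7.65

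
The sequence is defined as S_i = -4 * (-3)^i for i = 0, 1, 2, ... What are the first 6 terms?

This is a geometric sequence.
i=0: S_0 = -4 * (-3)^0 = -4
i=1: S_1 = -4 * (-3)^1 = 12
i=2: S_2 = -4 * (-3)^2 = -36
i=3: S_3 = -4 * (-3)^3 = 108
i=4: S_4 = -4 * (-3)^4 = -324
i=5: S_5 = -4 * (-3)^5 = 972
The first 6 terms are: [-4, 12, -36, 108, -324, 972]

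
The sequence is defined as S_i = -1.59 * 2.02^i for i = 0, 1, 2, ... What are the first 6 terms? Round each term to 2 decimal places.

This is a geometric sequence.
i=0: S_0 = -1.59 * 2.02^0 = -1.59
i=1: S_1 = -1.59 * 2.02^1 ≈ -3.21
i=2: S_2 = -1.59 * 2.02^2 ≈ -6.49
i=3: S_3 = -1.59 * 2.02^3 ≈ -13.11
i=4: S_4 = -1.59 * 2.02^4 ≈ -26.47
i=5: S_5 = -1.59 * 2.02^5 ≈ -53.48
The first 6 terms are: [-1.59, -3.21, -6.49, -13.11, -26.47, -53.48]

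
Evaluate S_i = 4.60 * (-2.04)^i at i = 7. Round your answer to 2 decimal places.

S_7 = 4.6 * (-2.04)^7 ≈ 4.6 * -147.0318 ≈ -676.35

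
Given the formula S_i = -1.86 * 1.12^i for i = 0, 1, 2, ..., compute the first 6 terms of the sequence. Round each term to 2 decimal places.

This is a geometric sequence.
i=0: S_0 = -1.86 * 1.12^0 = -1.86
i=1: S_1 = -1.86 * 1.12^1 ≈ -2.08
i=2: S_2 = -1.86 * 1.12^2 ≈ -2.33
i=3: S_3 = -1.86 * 1.12^3 ≈ -2.61
i=4: S_4 = -1.86 * 1.12^4 ≈ -2.93
i=5: S_5 = -1.86 * 1.12^5 ≈ -3.28
The first 6 terms are: [-1.86, -2.08, -2.33, -2.61, -2.93, -3.28]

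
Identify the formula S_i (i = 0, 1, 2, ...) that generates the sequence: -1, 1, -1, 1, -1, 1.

Check ratios: 1 / -1 = -1.0
Common ratio r = -1.
First term a = -1.
Formula: S_i = -1 * (-1)^i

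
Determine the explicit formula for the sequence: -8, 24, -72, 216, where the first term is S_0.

Check ratios: 24 / -8 = -3.0
Common ratio r = -3.
First term a = -8.
Formula: S_i = -8 * (-3)^i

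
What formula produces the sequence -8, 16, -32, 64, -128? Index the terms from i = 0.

Check ratios: 16 / -8 = -2.0
Common ratio r = -2.
First term a = -8.
Formula: S_i = -8 * (-2)^i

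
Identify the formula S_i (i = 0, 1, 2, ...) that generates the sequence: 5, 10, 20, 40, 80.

Check ratios: 10 / 5 = 2.0
Common ratio r = 2.
First term a = 5.
Formula: S_i = 5 * 2^i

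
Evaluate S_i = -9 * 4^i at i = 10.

S_10 = -9 * 4^10 = -9 * 1048576 = -9437184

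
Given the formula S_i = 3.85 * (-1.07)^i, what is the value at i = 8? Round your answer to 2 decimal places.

S_8 = 3.85 * (-1.07)^8 ≈ 3.85 * 1.7182 ≈ 6.62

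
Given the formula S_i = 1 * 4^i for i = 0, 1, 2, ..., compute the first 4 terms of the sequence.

This is a geometric sequence.
i=0: S_0 = 1 * 4^0 = 1
i=1: S_1 = 1 * 4^1 = 4
i=2: S_2 = 1 * 4^2 = 16
i=3: S_3 = 1 * 4^3 = 64
The first 4 terms are: [1, 4, 16, 64]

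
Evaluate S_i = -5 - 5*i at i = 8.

S_8 = -5 + -5*8 = -5 + -40 = -45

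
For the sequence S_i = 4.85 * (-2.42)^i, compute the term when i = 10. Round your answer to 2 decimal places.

S_10 = 4.85 * (-2.42)^10 ≈ 4.85 * 6888.9599 ≈ 33411.46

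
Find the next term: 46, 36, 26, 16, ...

Differences: 36 - 46 = -10
This is an arithmetic sequence with common difference d = -10.
Next term = 16 + -10 = 6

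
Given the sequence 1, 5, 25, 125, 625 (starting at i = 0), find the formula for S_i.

Check ratios: 5 / 1 = 5.0
Common ratio r = 5.
First term a = 1.
Formula: S_i = 1 * 5^i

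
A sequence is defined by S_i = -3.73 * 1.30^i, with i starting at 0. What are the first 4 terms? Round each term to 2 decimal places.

This is a geometric sequence.
i=0: S_0 = -3.73 * 1.3^0 = -3.73
i=1: S_1 = -3.73 * 1.3^1 ≈ -4.85
i=2: S_2 = -3.73 * 1.3^2 ≈ -6.3
i=3: S_3 = -3.73 * 1.3^3 ≈ -8.19
The first 4 terms are: [-3.73, -4.85, -6.3, -8.19]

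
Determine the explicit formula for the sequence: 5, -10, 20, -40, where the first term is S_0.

Check ratios: -10 / 5 = -2.0
Common ratio r = -2.
First term a = 5.
Formula: S_i = 5 * (-2)^i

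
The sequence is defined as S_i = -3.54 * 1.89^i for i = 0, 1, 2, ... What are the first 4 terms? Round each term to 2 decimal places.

This is a geometric sequence.
i=0: S_0 = -3.54 * 1.89^0 = -3.54
i=1: S_1 = -3.54 * 1.89^1 ≈ -6.69
i=2: S_2 = -3.54 * 1.89^2 ≈ -12.65
i=3: S_3 = -3.54 * 1.89^3 ≈ -23.9
The first 4 terms are: [-3.54, -6.69, -12.65, -23.9]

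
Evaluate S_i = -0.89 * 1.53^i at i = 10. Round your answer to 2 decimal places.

S_10 = -0.89 * 1.53^10 ≈ -0.89 * 70.2934 ≈ -62.56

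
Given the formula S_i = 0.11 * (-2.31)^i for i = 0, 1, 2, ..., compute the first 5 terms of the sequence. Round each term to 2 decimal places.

This is a geometric sequence.
i=0: S_0 = 0.11 * (-2.31)^0 = 0.11
i=1: S_1 = 0.11 * (-2.31)^1 ≈ -0.25
i=2: S_2 = 0.11 * (-2.31)^2 ≈ 0.59
i=3: S_3 = 0.11 * (-2.31)^3 ≈ -1.36
i=4: S_4 = 0.11 * (-2.31)^4 ≈ 3.13
The first 5 terms are: [0.11, -0.25, 0.59, -1.36, 3.13]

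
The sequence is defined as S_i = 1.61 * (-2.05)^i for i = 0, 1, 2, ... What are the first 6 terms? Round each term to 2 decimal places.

This is a geometric sequence.
i=0: S_0 = 1.61 * (-2.05)^0 = 1.61
i=1: S_1 = 1.61 * (-2.05)^1 ≈ -3.3
i=2: S_2 = 1.61 * (-2.05)^2 ≈ 6.77
i=3: S_3 = 1.61 * (-2.05)^3 ≈ -13.87
i=4: S_4 = 1.61 * (-2.05)^4 ≈ 28.43
i=5: S_5 = 1.61 * (-2.05)^5 ≈ -58.29
The first 6 terms are: [1.61, -3.3, 6.77, -13.87, 28.43, -58.29]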